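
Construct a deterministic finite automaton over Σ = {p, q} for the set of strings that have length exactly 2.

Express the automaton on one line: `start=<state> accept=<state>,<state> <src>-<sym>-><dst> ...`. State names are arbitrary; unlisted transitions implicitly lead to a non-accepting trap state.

start=A accept=C A-p->B A-q->B B-p->C B-q->C C-p->D C-q->D D-p->D D-q->D

We only need to distinguish lengths 0, 1, …, 2, and '>2'. Chain A → B → C → D on every symbol, with D looping. Accepting states: {C}.
With 4 states:
       p  q 
>  A   B  B 
   B   C  C 
 * C   D  D 
   D   D  D 
(> = start, * = accepting)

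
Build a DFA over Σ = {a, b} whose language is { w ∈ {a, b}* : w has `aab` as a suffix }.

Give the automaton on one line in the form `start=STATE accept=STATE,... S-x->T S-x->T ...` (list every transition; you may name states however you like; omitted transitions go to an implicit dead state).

start=s0 accept=s3 s0-a->s1 s0-b->s0 s1-a->s2 s1-b->s0 s2-a->s2 s2-b->s3 s3-a->s1 s3-b->s0

Remember how much of `aab` the current input suffix matches. State s0 means no match yet; s1 means the last symbol is `a`; s2 means the last 2 symbols are `aa`; s3 means the last 3 symbols are `aab`. Only s3 accepts. On a mismatch, fall back to the longest proper suffix that is still a prefix of `aab`.
A 4-state machine:
        a   b  
>  s0   s1  s0 
   s1   s2  s0 
   s2   s2  s3 
 * s3   s1  s0 
(> = start, * = accepting)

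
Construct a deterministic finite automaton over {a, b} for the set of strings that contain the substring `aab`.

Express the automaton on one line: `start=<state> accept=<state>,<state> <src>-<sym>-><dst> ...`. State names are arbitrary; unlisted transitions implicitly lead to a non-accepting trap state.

Track how much of `aab` has been matched so far: state q0 is no progress, q3 is the absorbing accept state reached once `aab` has occurred. Intermediate states record partial matches; on a mismatch, fall back to the longest reusable overlap.
4 states suffice.
        a   b  
>  q0   q1  q0 
   q1   q2  q0 
   q2   q2  q3 
 * q3   q3  q3 
(> = start, * = accepting)

start=q0 accept=q3 q0-a->q1 q0-b->q0 q1-a->q2 q1-b->q0 q2-a->q2 q2-b->q3 q3-a->q3 q3-b->q3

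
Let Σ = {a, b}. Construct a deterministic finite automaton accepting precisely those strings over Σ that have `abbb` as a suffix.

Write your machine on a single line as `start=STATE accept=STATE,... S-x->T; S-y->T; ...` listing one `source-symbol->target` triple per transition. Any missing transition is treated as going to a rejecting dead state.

Let each state record the length of the longest suffix of the input read so far that is also a prefix of `abbb`. q1 means the last symbol is `a`; q2 means the last 2 symbols are `ab`; q3 means the last 3 symbols are `abb`; q4 means the last 4 symbols are `abbb`. Accept only at q4, where the string currently ends in `abbb`.
A 5-state machine:
        a   b  
>  q0   q1  q0 
   q1   q1  q2 
   q2   q1  q3 
   q3   q1  q4 
 * q4   q1  q0 
(> = start, * = accepting)

start=q0; accept=q4; q0-a->q1; q0-b->q0; q1-a->q1; q1-b->q2; q2-a->q1; q2-b->q3; q3-a->q1; q3-b->q4; q4-a->q1; q4-b->q0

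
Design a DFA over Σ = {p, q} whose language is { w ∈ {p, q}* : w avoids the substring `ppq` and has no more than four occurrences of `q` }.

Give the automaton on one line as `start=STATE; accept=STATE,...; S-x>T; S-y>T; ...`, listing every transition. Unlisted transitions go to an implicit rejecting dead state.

start=s0; accept=s0,s1,s2,s3,s4,s5,s7,s8,s9,s11,s12,s13,s15,s16,s19; s0-p>s1; s0-q>s2; s1-p>s3; s1-q>s2; s2-p>s4; s2-q>s5; s3-p>s3; s3-q>s6; s4-p>s7; s4-q>s5; s5-p>s8; s5-q>s9; s6-p>s6; s6-q>s10; s7-p>s7; s7-q>s10; s8-p>s11; s8-q>s9; s9-p>s12; s9-q>s13; s10-p>s10; s10-q>s14; s11-p>s11; s11-q>s14; s12-p>s15; s12-q>s13; s13-p>s16; s13-q>s17; s14-p>s14; s14-q>s18; s15-p>s15; s15-q>s18; s16-p>s19; s16-q>s17; s17-p>s20; s17-q>s17; s18-p>s18; s18-q>s21; s19-p>s19; s19-q>s21; s20-p>s22; s20-q>s17; s21-p>s21; s21-q>s21; s22-p>s22; s22-q>s21

Build one automaton per condition and run them in lockstep. The first has 4 states tracking partial matches of the forbidden pattern `ppq`; the second has 6 states tracking the count of `q`s, saturating at 5. A product state is a pair (one from each), accepting exactly when both do.
          p    q  
>* s0     s1   s2 
 * s1     s3   s2 
 * s2     s4   s5 
 * s3     s3   s6 
 * s4     s7   s5 
 * s5     s8   s9 
   s6     s6  s10 
 * s7     s7  s10 
 * s8    s11   s9 
 * s9    s12  s13 
   s10   s10  s14 
 * s11   s11  s14 
 * s12   s15  s13 
 * s13   s16  s17 
   s14   s14  s18 
 * s15   s15  s18 
 * s16   s19  s17 
   s17   s20  s17 
   s18   s18  s21 
 * s19   s19  s21 
   s20   s22  s17 
   s21   s21  s21 
   s22   s22  s21 
(> = start, * = accepting)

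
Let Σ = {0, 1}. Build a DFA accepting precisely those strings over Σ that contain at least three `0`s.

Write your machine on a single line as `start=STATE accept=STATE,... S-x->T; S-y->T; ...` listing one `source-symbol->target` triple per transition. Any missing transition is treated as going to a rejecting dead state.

start=A; accept=D,E; A-0->B; A-1->A; B-0->C; B-1->B; C-0->D; C-1->C; D-0->E; D-1->D; E-0->E; E-1->E

Only the number of `0`s matters, and only up to 4. Make a chain A → B → C → D → E advanced by each `0` (with E absorbing); every other symbol self-loops. The accepting set is {D, E}.
5 states suffice.
       0  1 
>  A   B  A 
   B   C  B 
   C   D  C 
 * D   E  D 
 * E   E  E 
(> = start, * = accepting)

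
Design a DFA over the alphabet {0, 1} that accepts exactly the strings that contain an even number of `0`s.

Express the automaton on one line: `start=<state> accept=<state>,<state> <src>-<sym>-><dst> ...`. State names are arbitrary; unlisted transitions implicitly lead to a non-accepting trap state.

start=q0 accept=q0 q0-0->q1 q0-1->q0 q1-0->q0 q1-1->q1

The only thing that matters is how many `0`s have appeared, reduced mod 2. Use one state per residue: q0 for 0, …, q1 for 1. Reading `0` moves to the next residue; anything else stays put. q0 is accepting.
A 2-state machine:
        0   1  
>* q0   q1  q0 
   q1   q0  q1 
(> = start, * = accepting)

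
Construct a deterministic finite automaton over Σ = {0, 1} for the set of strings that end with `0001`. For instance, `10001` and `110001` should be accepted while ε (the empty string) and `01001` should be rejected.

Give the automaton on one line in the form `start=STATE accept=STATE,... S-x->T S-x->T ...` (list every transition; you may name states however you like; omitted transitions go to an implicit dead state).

start=s0 accept=s4 s0-0->s1 s0-1->s0 s1-0->s2 s1-1->s0 s2-0->s3 s2-1->s0 s3-0->s3 s3-1->s4 s4-0->s1 s4-1->s0

Remember how much of `0001` the current input suffix matches. State s0 means no match yet; s1 means the last symbol is `0`; s2 means the last 2 symbols are `00`; s3 means the last 3 symbols are `000`; s4 means the last 4 symbols are `0001`. Only s4 accepts. On a mismatch, fall back to the longest proper suffix that is still a prefix of `0001`.
A 5-state machine:
        0   1  
>  s0   s1  s0 
   s1   s2  s0 
   s2   s3  s0 
   s3   s3  s4 
 * s4   s1  s0 
(> = start, * = accepting)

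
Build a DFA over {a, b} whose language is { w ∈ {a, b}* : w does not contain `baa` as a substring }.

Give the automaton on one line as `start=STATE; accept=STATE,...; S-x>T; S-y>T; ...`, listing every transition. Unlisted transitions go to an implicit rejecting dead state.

start=q0; accept=q0,q1,q2; q0-a>q0; q0-b>q1; q1-a>q2; q1-b>q1; q2-a>q3; q2-b>q1; q3-a>q3; q3-b>q3

Track partial matches of the forbidden pattern `baa`. State q3 is a dead state reached once `baa` has occurred; every other state accepts. q0 means no part of `baa` is currently matched.
With 4 states:
        a   b  
>* q0   q0  q1 
 * q1   q2  q1 
 * q2   q3  q1 
   q3   q3  q3 
(> = start, * = accepting)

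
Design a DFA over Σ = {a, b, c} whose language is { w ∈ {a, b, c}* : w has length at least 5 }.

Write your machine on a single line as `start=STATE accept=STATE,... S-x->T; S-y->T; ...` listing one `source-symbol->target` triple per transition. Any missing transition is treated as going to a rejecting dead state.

start=q0; accept=q5,q6; q0-a->q1; q0-b->q1; q0-c->q1; q1-a->q2; q1-b->q2; q1-c->q2; q2-a->q3; q2-b->q3; q2-c->q3; q3-a->q4; q3-b->q4; q3-c->q4; q4-a->q5; q4-b->q5; q4-c->q5; q5-a->q6; q5-b->q6; q5-c->q6; q6-a->q6; q6-b->q6; q6-c->q6

Count input length up to 6: every symbol moves from q0 toward q6, which means 'more than 5' and absorbs. Accept from {q5, q6}.
With 7 states:
        a   b   c  
>  q0   q1  q1  q1 
   q1   q2  q2  q2 
   q2   q3  q3  q3 
   q3   q4  q4  q4 
   q4   q5  q5  q5 
 * q5   q6  q6  q6 
 * q6   q6  q6  q6 
(> = start, * = accepting)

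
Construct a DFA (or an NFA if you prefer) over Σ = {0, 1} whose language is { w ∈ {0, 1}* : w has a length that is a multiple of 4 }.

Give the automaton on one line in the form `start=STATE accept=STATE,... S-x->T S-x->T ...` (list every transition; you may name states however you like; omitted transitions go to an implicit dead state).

Count input length modulo 4: every symbol advances one step around the cycle s0 → s1 → s2 → s3 → s0. Accept at s0.
4 states suffice.
        0   1  
>* s0   s1  s1 
   s1   s2  s2 
   s2   s3  s3 
   s3   s0  s0 
(> = start, * = accepting)

start=s0 accept=s0 s0-0->s1 s0-1->s1 s1-0->s2 s1-1->s2 s2-0->s3 s2-1->s3 s3-0->s0 s3-1->s0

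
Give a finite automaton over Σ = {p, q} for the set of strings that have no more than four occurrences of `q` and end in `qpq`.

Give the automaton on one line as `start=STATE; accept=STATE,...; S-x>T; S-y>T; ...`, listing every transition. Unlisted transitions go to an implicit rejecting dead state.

start=S0; accept=S5,S9,S12; S0-p>S0; S0-q>S1; S1-p>S2; S1-q>S3; S2-p>S4; S2-q>S5; S3-p>S6; S3-q>S7; S4-p>S4; S4-q>S3; S5-p>S6; S5-q>S7; S6-p>S8; S6-q>S9; S7-p>S10; S7-q>S11; S8-p>S8; S8-q>S7; S9-p>S10; S9-q>S11; S10-p>S11; S10-q>S12; S11-p>S11; S11-q>S11; S12-p>S11; S12-q>S11

Build one automaton per condition and run them in lockstep. One (6 states) tracks the count of `q`s, saturating at 5; the other (4 states) tracks how much of the suffix `qpq` has currently been matched. Each combined state is a pair, one component from each; accept when both components accept. Equivalent product states are then merged.
          p    q  
>  S0     S0   S1 
   S1     S2   S3 
   S2     S4   S5 
   S3     S6   S7 
   S4     S4   S3 
 * S5     S6   S7 
   S6     S8   S9 
   S7    S10  S11 
   S8     S8   S7 
 * S9    S10  S11 
   S10   S11  S12 
   S11   S11  S11 
 * S12   S11  S11 
(> = start, * = accepting)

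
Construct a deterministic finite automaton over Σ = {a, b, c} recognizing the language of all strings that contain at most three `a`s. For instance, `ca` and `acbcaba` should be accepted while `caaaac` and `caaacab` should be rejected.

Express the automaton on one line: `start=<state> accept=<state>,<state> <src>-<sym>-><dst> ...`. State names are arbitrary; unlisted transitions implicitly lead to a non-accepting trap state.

start=s0 accept=s0,s1,s2,s3 s0-a->s1 s0-b->s0 s0-c->s0 s1-a->s2 s1-b->s1 s1-c->s1 s2-a->s3 s2-b->s2 s2-c->s2 s3-a->s4 s3-b->s3 s3-c->s3 s4-a->s4 s4-b->s4 s4-c->s4

Only the number of `a`s matters, and only up to 4. Make a chain s0 → s1 → s2 → s3 → s4 advanced by each `a` (with s4 absorbing); every other symbol self-loops. The accepting set is {s0, s1, s2, s3}.
5 states suffice.
        a   b   c  
>* s0   s1  s0  s0 
 * s1   s2  s1  s1 
 * s2   s3  s2  s2 
 * s3   s4  s3  s3 
   s4   s4  s4  s4 
(> = start, * = accepting)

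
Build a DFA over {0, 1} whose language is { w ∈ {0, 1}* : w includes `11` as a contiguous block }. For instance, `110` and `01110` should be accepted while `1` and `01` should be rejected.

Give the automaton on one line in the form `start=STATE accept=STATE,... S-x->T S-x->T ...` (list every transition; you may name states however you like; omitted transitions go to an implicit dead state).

start=s0 accept=s2 s0-0->s0 s0-1->s1 s1-0->s0 s1-1->s2 s2-0->s2 s2-1->s2

Track how much of `11` has been matched so far: state s0 is no progress, s2 is the absorbing accept state reached once `11` has occurred. Intermediate states record partial matches; on a mismatch, fall back to the longest reusable overlap.
        0   1  
>  s0   s0  s1 
   s1   s0  s2 
 * s2   s2  s2 
(> = start, * = accepting)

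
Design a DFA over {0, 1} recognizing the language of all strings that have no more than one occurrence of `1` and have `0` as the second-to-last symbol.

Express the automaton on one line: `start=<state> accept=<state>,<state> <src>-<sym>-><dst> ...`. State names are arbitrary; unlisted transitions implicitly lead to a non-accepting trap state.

start=A accept=D,E,H A-0->B A-1->C B-0->D B-1->E C-0->F C-1->G D-0->D D-1->E E-0->F E-1->G F-0->H F-1->G G-0->G G-1->G H-0->H H-1->G

Run two small machines in parallel and take their product. One (3 states) tracks the count of `1`s, saturating at 2; the other (7 states) tracks the last 2 symbols read. Each combined state is a pair, one component from each; accept when both components accept. Equivalent product states are then merged.
       0  1 
>  A   B  C 
   B   D  E 
   C   F  G 
 * D   D  E 
 * E   F  G 
   F   H  G 
   G   G  G 
 * H   H  G 
(> = start, * = accepting)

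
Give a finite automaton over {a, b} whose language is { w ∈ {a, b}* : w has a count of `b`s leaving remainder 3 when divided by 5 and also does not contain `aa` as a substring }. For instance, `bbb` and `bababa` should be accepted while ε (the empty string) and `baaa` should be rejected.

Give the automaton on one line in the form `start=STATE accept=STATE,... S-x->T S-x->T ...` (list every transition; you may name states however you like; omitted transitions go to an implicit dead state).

start=S0 accept=S7,S8 S0-a->S1 S0-b->S2 S1-a->S3 S1-b->S2 S2-a->S4 S2-b->S5 S3-a->S3 S3-b->S3 S4-a->S3 S4-b->S5 S5-a->S6 S5-b->S7 S6-a->S3 S6-b->S7 S7-a->S8 S7-b->S9 S8-a->S3 S8-b->S9 S9-a->S10 S9-b->S0 S10-a->S3 S10-b->S0

Handle the two conditions separately and then intersect. One (5 states) tracks the count of `b`s modulo 5; the other (3 states) tracks partial matches of the forbidden pattern `aa`. Each combined state is a pair, one component from each; accept when both components accept. After merging equivalent states the machine shrinks.
          a    b  
>  S0     S1   S2 
   S1     S3   S2 
   S2     S4   S5 
   S3     S3   S3 
   S4     S3   S5 
   S5     S6   S7 
   S6     S3   S7 
 * S7     S8   S9 
 * S8     S3   S9 
   S9    S10   S0 
   S10    S3   S0 
(> = start, * = accepting)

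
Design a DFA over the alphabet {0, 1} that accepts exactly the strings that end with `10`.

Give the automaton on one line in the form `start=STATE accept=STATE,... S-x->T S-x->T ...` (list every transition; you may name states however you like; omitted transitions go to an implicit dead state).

start=A accept=C A-0->A A-1->B B-0->C B-1->B C-0->A C-1->B

Remember how much of `10` the current input suffix matches. State A means no match yet; B means the last symbol is `1`; C means the last 2 symbols are `10`. Only C accepts. On a mismatch, fall back to the longest proper suffix that is still a prefix of `10`.
3 states suffice.
       0  1 
>  A   A  B 
   B   C  B 
 * C   A  B 
(> = start, * = accepting)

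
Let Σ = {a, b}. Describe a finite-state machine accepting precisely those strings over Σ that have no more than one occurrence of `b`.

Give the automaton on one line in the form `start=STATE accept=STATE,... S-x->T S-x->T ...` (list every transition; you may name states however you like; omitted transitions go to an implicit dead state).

Only the number of `b`s matters, and only up to 2. Make a chain S0 → S1 → S2 advanced by each `b` (with S2 absorbing); every other symbol self-loops. The accepting set is {S0, S1}.
A 3-state machine:
        a   b  
>* S0   S0  S1 
 * S1   S1  S2 
   S2   S2  S2 
(> = start, * = accepting)

start=S0 accept=S0,S1 S0-a->S0 S0-b->S1 S1-a->S1 S1-b->S2 S2-a->S2 S2-b->S2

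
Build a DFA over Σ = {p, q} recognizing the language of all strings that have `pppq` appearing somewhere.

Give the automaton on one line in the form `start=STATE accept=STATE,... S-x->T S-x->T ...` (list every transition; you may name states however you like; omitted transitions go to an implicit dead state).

start=S0 accept=S4 S0-p->S1 S0-q->S0 S1-p->S2 S1-q->S0 S2-p->S3 S2-q->S0 S3-p->S3 S3-q->S4 S4-p->S4 S4-q->S4

States S0..S3 record the length of the longest prefix of `pppq` that matches the current input suffix. Reaching S4 means `pppq` has been seen, and we stay there forever. Accept from S4.
A 5-state machine:
        p   q  
>  S0   S1  S0 
   S1   S2  S0 
   S2   S3  S0 
   S3   S3  S4 
 * S4   S4  S4 
(> = start, * = accepting)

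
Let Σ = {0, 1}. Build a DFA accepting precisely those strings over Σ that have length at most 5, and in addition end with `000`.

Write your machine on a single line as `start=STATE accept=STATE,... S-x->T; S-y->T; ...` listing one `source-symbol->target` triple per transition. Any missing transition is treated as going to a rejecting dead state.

Run two small machines in parallel and take their product. The first has 7 states tracking the input length, saturating at 6; the second has 4 states tracking how much of the suffix `000` has currently been matched. A product state is a pair (one from each), accepting exactly when both do. Minimizing collapses redundant product states.
13 states suffice.
          0    1  
>  s0     s1   s2 
   s1     s3   s4 
   s2     s5   s4 
   s3     s6   s7 
   s4     s8   s7 
   s5     s9   s7 
 * s6    s10   s7 
   s7     s7   s7 
   s8    s11   s7 
   s9    s10   s7 
 * s10   s12   s7 
   s11   s12   s7 
 * s12    s7   s7 
(> = start, * = accepting)

start=s0; accept=s6,s10,s12; s0-0->s1; s0-1->s2; s1-0->s3; s1-1->s4; s2-0->s5; s2-1->s4; s3-0->s6; s3-1->s7; s4-0->s8; s4-1->s7; s5-0->s9; s5-1->s7; s6-0->s10; s6-1->s7; s7-0->s7; s7-1->s7; s8-0->s11; s8-1->s7; s9-0->s10; s9-1->s7; s10-0->s12; s10-1->s7; s11-0->s12; s11-1->s7; s12-0->s7; s12-1->s7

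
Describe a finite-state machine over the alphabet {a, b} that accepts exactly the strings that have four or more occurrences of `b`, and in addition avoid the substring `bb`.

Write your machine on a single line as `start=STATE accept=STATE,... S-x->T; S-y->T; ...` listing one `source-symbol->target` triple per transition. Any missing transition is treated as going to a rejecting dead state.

start=q0; accept=q8,q9; q0-a->q0; q0-b->q1; q1-a->q2; q1-b->q3; q2-a->q2; q2-b->q4; q3-a->q3; q3-b->q3; q4-a->q5; q4-b->q3; q5-a->q5; q5-b->q6; q6-a->q7; q6-b->q3; q7-a->q7; q7-b->q8; q8-a->q9; q8-b->q3; q9-a->q9; q9-b->q8

Handle the two conditions separately and then intersect. One (6 states) tracks the count of `b`s, saturating at 5; the other (3 states) tracks partial matches of the forbidden pattern `bb`. Each combined state is a pair, one component from each; accept when both components accept. Minimizing collapses redundant product states.
A 10-state machine:
        a   b  
>  q0   q0  q1 
   q1   q2  q3 
   q2   q2  q4 
   q3   q3  q3 
   q4   q5  q3 
   q5   q5  q6 
   q6   q7  q3 
   q7   q7  q8 
 * q8   q9  q3 
 * q9   q9  q8 
(> = start, * = accepting)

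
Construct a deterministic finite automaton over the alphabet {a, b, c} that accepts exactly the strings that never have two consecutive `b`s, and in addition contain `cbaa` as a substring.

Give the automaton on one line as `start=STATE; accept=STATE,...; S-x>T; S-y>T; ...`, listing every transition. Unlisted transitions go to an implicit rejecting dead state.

Run two small machines in parallel and take their product. The first has 3 states tracking partial matches of the forbidden pattern `bb`; the second has 5 states tracking whether and how much of `cbaa` has been seen. A product state is a pair (one from each), accepting exactly when both do. Minimizing collapses redundant product states.
8 states suffice.
        a   b   c  
>  s0   s0  s1  s2 
   s1   s0  s3  s2 
   s2   s0  s4  s2 
   s3   s3  s3  s3 
   s4   s5  s3  s2 
   s5   s6  s1  s2 
 * s6   s6  s7  s6 
 * s7   s6  s3  s6 
(> = start, * = accepting)

start=s0; accept=s6,s7; s0-a>s0; s0-b>s1; s0-c>s2; s1-a>s0; s1-b>s3; s1-c>s2; s2-a>s0; s2-b>s4; s2-c>s2; s3-a>s3; s3-b>s3; s3-c>s3; s4-a>s5; s4-b>s3; s4-c>s2; s5-a>s6; s5-b>s1; s5-c>s2; s6-a>s6; s6-b>s7; s6-c>s6; s7-a>s6; s7-b>s3; s7-c>s6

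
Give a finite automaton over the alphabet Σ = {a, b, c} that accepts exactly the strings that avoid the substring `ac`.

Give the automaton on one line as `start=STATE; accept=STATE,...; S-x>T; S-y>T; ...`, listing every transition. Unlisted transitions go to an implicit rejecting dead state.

start=q0; accept=q0,q1; q0-a>q1; q0-b>q0; q0-c>q0; q1-a>q1; q1-b>q0; q1-c>q2; q2-a>q2; q2-b>q2; q2-c>q2

This is the complement of 'contains `ac`'. Use the same substring-matching states — q0 through q2 holding how much of `ac` has just been matched — but flip the accepting set: everything except the trap q2 accepts.
With 3 states:
        a   b   c  
>* q0   q1  q0  q0 
 * q1   q1  q0  q2 
   q2   q2  q2  q2 
(> = start, * = accepting)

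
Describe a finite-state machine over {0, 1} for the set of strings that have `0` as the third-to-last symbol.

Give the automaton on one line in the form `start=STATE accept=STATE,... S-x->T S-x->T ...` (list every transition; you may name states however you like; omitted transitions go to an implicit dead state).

Because acceptance depends on a position counted from the end, the machine has to buffer the most recent 3 symbols. Make each state the string of the last up-to-3 symbols read; on input `x` shift the window left and append `x`. Accept when the buffered window has length 3 and begins with `0`.
With 15 states:
       0  1 
>  A   B  C 
   B   D  E 
   C   F  G 
   D   H  I 
   E   J  K 
   F   L  M 
   G   N  O 
 * H   H  I 
 * I   J  K 
 * J   L  M 
 * K   N  O 
   L   H  I 
   M   J  K 
   N   L  M 
   O   N  O 
(> = start, * = accepting)

start=A accept=H,I,J,K A-0->B A-1->C B-0->D B-1->E C-0->F C-1->G D-0->H D-1->I E-0->J E-1->K F-0->L F-1->M G-0->N G-1->O H-0->H H-1->I I-0->J I-1->K J-0->L J-1->M K-0->N K-1->O L-0->H L-1->I M-0->J M-1->K N-0->L N-1->M O-0->N O-1->O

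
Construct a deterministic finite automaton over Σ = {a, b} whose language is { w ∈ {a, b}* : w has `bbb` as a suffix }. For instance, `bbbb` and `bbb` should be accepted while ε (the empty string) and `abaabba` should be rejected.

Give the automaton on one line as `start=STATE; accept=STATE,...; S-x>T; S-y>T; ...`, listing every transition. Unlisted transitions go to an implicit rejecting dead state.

Remember how much of `bbb` the current input suffix matches. State q0 means no match yet; q1 means the last symbol is `b`; q2 means the last 2 symbols are `bb`; q3 means the last 3 symbols are `bbb`. Only q3 accepts. On a mismatch, fall back to the longest proper suffix that is still a prefix of `bbb`.
A 4-state machine:
        a   b  
>  q0   q0  q1 
   q1   q0  q2 
   q2   q0  q3 
 * q3   q0  q3 
(> = start, * = accepting)

start=q0; accept=q3; q0-a>q0; q0-b>q1; q1-a>q0; q1-b>q2; q2-a>q0; q2-b>q3; q3-a>q0; q3-b>q3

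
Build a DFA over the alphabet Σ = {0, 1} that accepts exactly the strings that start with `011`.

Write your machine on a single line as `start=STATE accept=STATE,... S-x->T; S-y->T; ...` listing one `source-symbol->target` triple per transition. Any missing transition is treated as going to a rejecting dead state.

Walk along `011` while the input agrees: from s0 take `0` to s1, and so on. Any deviation drops to the rejecting sink s4. Once s3 is reached the prefix is confirmed and every continuation is accepted.
With 5 states:
        0   1  
>  s0   s1  s4 
   s1   s4  s2 
   s2   s4  s3 
 * s3   s3  s3 
   s4   s4  s4 
(> = start, * = accepting)

start=s0; accept=s3; s0-0->s1; s0-1->s4; s1-0->s4; s1-1->s2; s2-0->s4; s2-1->s3; s3-0->s3; s3-1->s3; s4-0->s4; s4-1->s4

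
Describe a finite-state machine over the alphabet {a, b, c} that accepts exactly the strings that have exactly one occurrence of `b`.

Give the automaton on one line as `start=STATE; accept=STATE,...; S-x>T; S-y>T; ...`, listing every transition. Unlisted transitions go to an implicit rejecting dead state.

Only the number of `b`s matters, and only up to 2. Make a chain q0 → q1 → q2 advanced by each `b` (with q2 absorbing); every other symbol self-loops. The accepting set is {q1}.
With 3 states:
        a   b   c  
>  q0   q0  q1  q0 
 * q1   q1  q2  q1 
   q2   q2  q2  q2 
(> = start, * = accepting)

start=q0; accept=q1; q0-a>q0; q0-b>q1; q0-c>q0; q1-a>q1; q1-b>q2; q1-c>q1; q2-a>q2; q2-b>q2; q2-c>q2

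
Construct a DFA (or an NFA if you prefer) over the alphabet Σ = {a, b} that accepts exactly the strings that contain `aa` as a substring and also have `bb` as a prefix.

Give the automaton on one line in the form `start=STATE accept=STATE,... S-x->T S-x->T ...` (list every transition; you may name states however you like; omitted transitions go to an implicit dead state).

start=s0 accept=s7 s0-a->s1 s0-b->s2 s1-a->s3 s1-b->s4 s2-a->s1 s2-b->s5 s3-a->s3 s3-b->s3 s4-a->s1 s4-b->s4 s5-a->s6 s5-b->s5 s6-a->s7 s6-b->s5 s7-a->s7 s7-b->s7

Run two small machines in parallel and take their product. One (3 states) tracks whether and how much of `aa` has been seen; the other (4 states) tracks whether the input so far still matches the prefix `bb`. Each combined state is a pair, one component from each; accept when both components accept.
With 8 states:
        a   b  
>  s0   s1  s2 
   s1   s3  s4 
   s2   s1  s5 
   s3   s3  s3 
   s4   s1  s4 
   s5   s6  s5 
   s6   s7  s5 
 * s7   s7  s7 
(> = start, * = accepting)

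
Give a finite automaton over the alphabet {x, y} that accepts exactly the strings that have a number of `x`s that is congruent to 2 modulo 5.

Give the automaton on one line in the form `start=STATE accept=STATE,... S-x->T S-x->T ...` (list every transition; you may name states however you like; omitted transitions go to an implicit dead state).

start=q0 accept=q2 q0-x->q1 q0-y->q0 q1-x->q2 q1-y->q1 q2-x->q3 q2-y->q2 q3-x->q4 q3-y->q3 q4-x->q0 q4-y->q4

Keep the running count of `x`s modulo 5: each `x` advances along the cycle q0 → q1 → q2 → q3 → q4 → q0 while other symbols loop. Accept at q2.
With 5 states:
        x   y  
>  q0   q1  q0 
   q1   q2  q1 
 * q2   q3  q2 
   q3   q4  q3 
   q4   q0  q4 
(> = start, * = accepting)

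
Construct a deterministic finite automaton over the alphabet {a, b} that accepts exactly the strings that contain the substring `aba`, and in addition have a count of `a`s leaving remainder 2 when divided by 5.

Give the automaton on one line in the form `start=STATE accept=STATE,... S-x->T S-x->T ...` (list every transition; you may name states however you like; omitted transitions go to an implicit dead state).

Handle the two conditions separately and then intersect. The first has 4 states tracking whether and how much of `aba` has been seen; the second has 5 states tracking the count of `a`s modulo 5. A product state is a pair (one from each), accepting exactly when both do.
With 20 states:
          a    b  
>  q0     q1   q0 
   q1     q2   q3 
   q2     q4   q5 
   q3     q6   q7 
   q4     q8   q9 
   q5    q10  q11 
 * q6    q10   q6 
   q7     q2   q7 
   q8    q12  q13 
   q9    q14  q15 
   q10   q14  q10 
   q11    q4  q11 
   q12    q1  q16 
   q13   q17  q18 
   q14   q17  q14 
   q15    q8  q15 
   q16   q19   q0 
   q17   q19  q17 
   q18   q12  q18 
   q19    q6  q19 
(> = start, * = accepting)

start=q0 accept=q6 q0-a->q1 q0-b->q0 q1-a->q2 q1-b->q3 q2-a->q4 q2-b->q5 q3-a->q6 q3-b->q7 q4-a->q8 q4-b->q9 q5-a->q10 q5-b->q11 q6-a->q10 q6-b->q6 q7-a->q2 q7-b->q7 q8-a->q12 q8-b->q13 q9-a->q14 q9-b->q15 q10-a->q14 q10-b->q10 q11-a->q4 q11-b->q11 q12-a->q1 q12-b->q16 q13-a->q17 q13-b->q18 q14-a->q17 q14-b->q14 q15-a->q8 q15-b->q15 q16-a->q19 q16-b->q0 q17-a->q19 q17-b->q17 q18-a->q12 q18-b->q18 q19-a->q6 q19-b->q19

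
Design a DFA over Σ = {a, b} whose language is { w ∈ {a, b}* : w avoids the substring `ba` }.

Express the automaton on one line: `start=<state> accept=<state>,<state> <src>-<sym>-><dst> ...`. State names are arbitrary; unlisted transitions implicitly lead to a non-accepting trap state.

start=q0 accept=q0,q1 q0-a->q0 q0-b->q1 q1-a->q2 q1-b->q1 q2-a->q2 q2-b->q2

Track partial matches of the forbidden pattern `ba`. State q2 is a dead state reached once `ba` has occurred; every other state accepts. q0 means no part of `ba` is currently matched.
A 3-state machine:
        a   b  
>* q0   q0  q1 
 * q1   q2  q1 
   q2   q2  q2 
(> = start, * = accepting)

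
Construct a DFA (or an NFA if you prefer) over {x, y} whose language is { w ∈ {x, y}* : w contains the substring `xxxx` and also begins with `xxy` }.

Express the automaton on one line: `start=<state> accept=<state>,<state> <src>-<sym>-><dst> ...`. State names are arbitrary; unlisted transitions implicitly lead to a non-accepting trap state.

Build one automaton per condition and run them in lockstep. The first has 5 states tracking whether and how much of `xxxx` has been seen; the second has 5 states tracking whether the input so far still matches the prefix `xxy`. A product state is a pair (one from each), accepting exactly when both do. After merging equivalent states the machine shrinks.
A 9-state machine:
        x   y  
>  S0   S1  S2 
   S1   S3  S2 
   S2   S2  S2 
   S3   S2  S4 
   S4   S5  S4 
   S5   S6  S4 
   S6   S7  S4 
   S7   S8  S4 
 * S8   S8  S8 
(> = start, * = accepting)

start=S0 accept=S8 S0-x->S1 S0-y->S2 S1-x->S3 S1-y->S2 S2-x->S2 S2-y->S2 S3-x->S2 S3-y->S4 S4-x->S5 S4-y->S4 S5-x->S6 S5-y->S4 S6-x->S7 S6-y->S4 S7-x->S8 S7-y->S4 S8-x->S8 S8-y->S8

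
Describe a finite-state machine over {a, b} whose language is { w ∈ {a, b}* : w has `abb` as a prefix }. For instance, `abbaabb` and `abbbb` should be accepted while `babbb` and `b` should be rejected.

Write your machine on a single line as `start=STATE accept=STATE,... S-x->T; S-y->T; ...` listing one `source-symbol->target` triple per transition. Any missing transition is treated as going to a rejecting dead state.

Check the first 3 symbols one by one: q0 through q2 record how many have matched `abb` so far; any wrong symbol goes to the dead state q4. After all 3 match we enter the accepting sink q3.
With 5 states:
        a   b  
>  q0   q1  q4 
   q1   q4  q2 
   q2   q4  q3 
 * q3   q3  q3 
   q4   q4  q4 
(> = start, * = accepting)

start=q0; accept=q3; q0-a->q1; q0-b->q4; q1-a->q4; q1-b->q2; q2-a->q4; q2-b->q3; q3-a->q3; q3-b->q3; q4-a->q4; q4-b->q4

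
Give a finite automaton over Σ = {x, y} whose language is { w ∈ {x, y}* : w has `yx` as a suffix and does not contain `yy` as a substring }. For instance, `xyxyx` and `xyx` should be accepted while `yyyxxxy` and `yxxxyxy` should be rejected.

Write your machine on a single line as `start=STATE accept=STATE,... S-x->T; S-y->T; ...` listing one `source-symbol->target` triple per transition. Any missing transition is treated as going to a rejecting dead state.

start=q0; accept=q2; q0-x->q0; q0-y->q1; q1-x->q2; q1-y->q3; q2-x->q0; q2-y->q1; q3-x->q4; q3-y->q3; q4-x->q5; q4-y->q3; q5-x->q5; q5-y->q3

Handle the two conditions separately and then intersect. The first has 3 states tracking how much of the suffix `yx` has currently been matched; the second has 3 states tracking partial matches of the forbidden pattern `yy`. A product state is a pair (one from each), accepting exactly when both do.
6 states suffice.
        x   y  
>  q0   q0  q1 
   q1   q2  q3 
 * q2   q0  q1 
   q3   q4  q3 
   q4   q5  q3 
   q5   q5  q3 
(> = start, * = accepting)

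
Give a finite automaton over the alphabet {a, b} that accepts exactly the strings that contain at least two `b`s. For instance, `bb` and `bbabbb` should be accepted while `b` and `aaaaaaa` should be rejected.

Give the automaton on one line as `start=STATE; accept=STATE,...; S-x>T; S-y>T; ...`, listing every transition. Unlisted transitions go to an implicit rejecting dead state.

start=s0; accept=s2,s3; s0-a>s0; s0-b>s1; s1-a>s1; s1-b>s2; s2-a>s2; s2-b>s3; s3-a>s3; s3-b>s3

Count `b`s, saturating at 3: states s0 through s2 mean 0 through 2 `b`s seen; s3 means more than 2. Each `b` increments (capped at s3); other symbols loop. Accept from {s2, s3}.
A 4-state machine:
        a   b  
>  s0   s0  s1 
   s1   s1  s2 
 * s2   s2  s3 
 * s3   s3  s3 
(> = start, * = accepting)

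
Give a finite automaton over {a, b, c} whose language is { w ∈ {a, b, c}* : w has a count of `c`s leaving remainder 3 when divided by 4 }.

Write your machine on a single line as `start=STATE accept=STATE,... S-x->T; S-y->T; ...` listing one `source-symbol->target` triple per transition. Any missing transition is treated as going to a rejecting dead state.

start=q0; accept=q3; q0-a->q0; q0-b->q0; q0-c->q1; q1-a->q1; q1-b->q1; q1-c->q2; q2-a->q2; q2-b->q2; q2-c->q3; q3-a->q3; q3-b->q3; q3-c->q0

Keep the running count of `c`s modulo 4: each `c` advances along the cycle q0 → q1 → q2 → q3 → q0 while other symbols loop. Accept at q3.
A 4-state machine:
        a   b   c  
>  q0   q0  q0  q1 
   q1   q1  q1  q2 
   q2   q2  q2  q3 
 * q3   q3  q3  q0 
(> = start, * = accepting)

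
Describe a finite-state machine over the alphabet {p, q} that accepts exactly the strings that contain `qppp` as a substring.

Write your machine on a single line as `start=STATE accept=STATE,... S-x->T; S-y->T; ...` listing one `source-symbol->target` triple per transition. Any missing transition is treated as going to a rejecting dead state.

start=A; accept=E; A-p->A; A-q->B; B-p->C; B-q->B; C-p->D; C-q->B; D-p->E; D-q->B; E-p->E; E-q->E

States A..D record the length of the longest prefix of `qppp` that matches the current input suffix. Reaching E means `qppp` has been seen, and we stay there forever. Accept from E.
5 states suffice.
       p  q 
>  A   A  B 
   B   C  B 
   C   D  B 
   D   E  B 
 * E   E  E 
(> = start, * = accepting)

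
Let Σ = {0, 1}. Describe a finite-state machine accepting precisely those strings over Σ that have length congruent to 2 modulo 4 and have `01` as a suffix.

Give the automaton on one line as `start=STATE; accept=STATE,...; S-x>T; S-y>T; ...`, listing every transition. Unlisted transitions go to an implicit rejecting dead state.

Build one automaton per condition and run them in lockstep. The first has 4 states tracking the input length modulo 4; the second has 3 states tracking how much of the suffix `01` has currently been matched. A product state is a pair (one from each), accepting exactly when both do. After merging equivalent states the machine shrinks.
        0   1  
>  q0   q1  q2 
   q1   q3  q4 
   q2   q3  q3 
   q3   q5  q5 
 * q4   q5  q5 
   q5   q0  q0 
(> = start, * = accepting)

start=q0; accept=q4; q0-0>q1; q0-1>q2; q1-0>q3; q1-1>q4; q2-0>q3; q2-1>q3; q3-0>q5; q3-1>q5; q4-0>q5; q4-1>q5; q5-0>q0; q5-1>q0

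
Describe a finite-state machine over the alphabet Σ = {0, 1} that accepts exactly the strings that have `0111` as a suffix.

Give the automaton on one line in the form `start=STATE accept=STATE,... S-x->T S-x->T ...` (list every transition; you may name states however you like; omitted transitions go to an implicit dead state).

Remember how much of `0111` the current input suffix matches. State q0 means no match yet; q1 means the last symbol is `0`; q2 means the last 2 symbols are `01`; q3 means the last 3 symbols are `011`; q4 means the last 4 symbols are `0111`. Only q4 accepts. On a mismatch, fall back to the longest proper suffix that is still a prefix of `0111`.
        0   1  
>  q0   q1  q0 
   q1   q1  q2 
   q2   q1  q3 
   q3   q1  q4 
 * q4   q1  q0 
(> = start, * = accepting)

start=q0 accept=q4 q0-0->q1 q0-1->q0 q1-0->q1 q1-1->q2 q2-0->q1 q2-1->q3 q3-0->q1 q3-1->q4 q4-0->q1 q4-1->q0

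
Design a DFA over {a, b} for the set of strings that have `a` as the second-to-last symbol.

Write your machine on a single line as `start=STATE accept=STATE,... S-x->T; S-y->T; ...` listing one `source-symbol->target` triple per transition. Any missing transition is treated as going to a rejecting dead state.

A DFA must remember the last 2 symbols (since which symbol is second-to-last isn't known until the input ends). Use one state per possible window of the last ≤2 symbols; accept from those whose window starts with `a`.
With 7 states:
        a   b  
>  q0   q1  q2 
   q1   q3  q4 
   q2   q5  q6 
 * q3   q3  q4 
 * q4   q5  q6 
   q5   q3  q4 
   q6   q5  q6 
(> = start, * = accepting)

start=q0; accept=q3,q4; q0-a->q1; q0-b->q2; q1-a->q3; q1-b->q4; q2-a->q5; q2-b->q6; q3-a->q3; q3-b->q4; q4-a->q5; q4-b->q6; q5-a->q3; q5-b->q4; q6-a->q5; q6-b->q6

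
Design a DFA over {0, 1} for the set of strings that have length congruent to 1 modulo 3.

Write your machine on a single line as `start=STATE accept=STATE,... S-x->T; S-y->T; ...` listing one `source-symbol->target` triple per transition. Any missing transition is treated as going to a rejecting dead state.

start=q0; accept=q1; q0-0->q1; q0-1->q1; q1-0->q2; q1-1->q2; q2-0->q0; q2-1->q0

Only the length mod 3 matters, so use a 3-cycle: from any state, every input symbol moves to the next state, wrapping q2 back to q0. Mark q1 accepting.
3 states suffice.
        0   1  
>  q0   q1  q1 
 * q1   q2  q2 
   q2   q0  q0 
(> = start, * = accepting)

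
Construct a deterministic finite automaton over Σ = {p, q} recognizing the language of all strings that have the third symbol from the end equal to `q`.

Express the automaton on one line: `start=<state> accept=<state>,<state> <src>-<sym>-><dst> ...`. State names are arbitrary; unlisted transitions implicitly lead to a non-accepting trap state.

start=s0 accept=s11,s12,s13,s14 s0-p->s1 s0-q->s2 s1-p->s3 s1-q->s4 s2-p->s5 s2-q->s6 s3-p->s7 s3-q->s8 s4-p->s9 s4-q->s10 s5-p->s11 s5-q->s12 s6-p->s13 s6-q->s14 s7-p->s7 s7-q->s8 s8-p->s9 s8-q->s10 s9-p->s11 s9-q->s12 s10-p->s13 s10-q->s14 s11-p->s7 s11-q->s8 s12-p->s9 s12-q->s10 s13-p->s11 s13-q->s12 s14-p->s13 s14-q->s14

Because acceptance depends on a position counted from the end, the machine has to buffer the most recent 3 symbols. Make each state the string of the last up-to-3 symbols read; on input `x` shift the window left and append `x`. Accept when the buffered window has length 3 and begins with `q`.
A 15-state machine:
          p    q  
>  s0     s1   s2 
   s1     s3   s4 
   s2     s5   s6 
   s3     s7   s8 
   s4     s9  s10 
   s5    s11  s12 
   s6    s13  s14 
   s7     s7   s8 
   s8     s9  s10 
   s9    s11  s12 
   s10   s13  s14 
 * s11    s7   s8 
 * s12    s9  s10 
 * s13   s11  s12 
 * s14   s13  s14 
(> = start, * = accepting)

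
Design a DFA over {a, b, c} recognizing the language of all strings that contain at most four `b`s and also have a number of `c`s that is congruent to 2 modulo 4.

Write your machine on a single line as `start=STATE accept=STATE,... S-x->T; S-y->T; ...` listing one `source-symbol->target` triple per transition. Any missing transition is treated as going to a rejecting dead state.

start=S0; accept=S5,S8,S12,S16,S18; S0-a->S0; S0-b->S1; S0-c->S2; S1-a->S1; S1-b->S3; S1-c->S4; S2-a->S2; S2-b->S4; S2-c->S5; S3-a->S3; S3-b->S6; S3-c->S7; S4-a->S4; S4-b->S7; S4-c->S8; S5-a->S5; S5-b->S8; S5-c->S9; S6-a->S6; S6-b->S10; S6-c->S11; S7-a->S7; S7-b->S11; S7-c->S12; S8-a->S8; S8-b->S12; S8-c->S13; S9-a->S9; S9-b->S13; S9-c->S0; S10-a->S10; S10-b->S14; S10-c->S15; S11-a->S11; S11-b->S15; S11-c->S16; S12-a->S12; S12-b->S16; S12-c->S17; S13-a->S13; S13-b->S17; S13-c->S1; S14-a->S14; S14-b->S14; S14-c->S14; S15-a->S15; S15-b->S14; S15-c->S18; S16-a->S16; S16-b->S18; S16-c->S19; S17-a->S17; S17-b->S19; S17-c->S3; S18-a->S18; S18-b->S14; S18-c->S20; S19-a->S19; S19-b->S20; S19-c->S6; S20-a->S20; S20-b->S14; S20-c->S10

Handle the two conditions separately and then intersect. The first has 6 states tracking the count of `b`s, saturating at 5; the second has 4 states tracking the count of `c`s modulo 4. A product state is a pair (one from each), accepting exactly when both do. After merging equivalent states the machine shrinks.
With 21 states:
          a    b    c  
>  S0     S0   S1   S2 
   S1     S1   S3   S4 
   S2     S2   S4   S5 
   S3     S3   S6   S7 
   S4     S4   S7   S8 
 * S5     S5   S8   S9 
   S6     S6  S10  S11 
   S7     S7  S11  S12 
 * S8     S8  S12  S13 
   S9     S9  S13   S0 
   S10   S10  S14  S15 
   S11   S11  S15  S16 
 * S12   S12  S16  S17 
   S13   S13  S17   S1 
   S14   S14  S14  S14 
   S15   S15  S14  S18 
 * S16   S16  S18  S19 
   S17   S17  S19   S3 
 * S18   S18  S14  S20 
   S19   S19  S20   S6 
   S20   S20  S14  S10 
(> = start, * = accepting)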